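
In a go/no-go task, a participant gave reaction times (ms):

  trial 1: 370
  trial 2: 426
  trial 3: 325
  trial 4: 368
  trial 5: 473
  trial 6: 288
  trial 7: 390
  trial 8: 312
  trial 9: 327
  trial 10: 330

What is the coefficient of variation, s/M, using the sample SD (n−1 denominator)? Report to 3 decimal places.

0.157

n = 10, Σ = 3609, M = 360.9000
Σ(x−M)² = 28882.900; s = √(28882.900/9) = 56.6499
CV = 56.6499 / 360.9000 = 0.15697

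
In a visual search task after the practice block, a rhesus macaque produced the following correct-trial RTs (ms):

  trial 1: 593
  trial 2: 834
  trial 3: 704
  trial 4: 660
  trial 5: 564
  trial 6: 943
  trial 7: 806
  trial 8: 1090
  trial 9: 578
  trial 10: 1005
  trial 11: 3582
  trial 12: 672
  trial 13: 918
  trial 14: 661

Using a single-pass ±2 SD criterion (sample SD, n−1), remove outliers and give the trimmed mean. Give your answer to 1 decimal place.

771.4 ms

n = 14, ΣRT = 13610, M = 972.143
Σ(x−M)² = 7698699.71; s = √(7698699.71/13) = 769.550
Cutoffs: 972.143 ± 2·769.550 → [-567.0, 2511.2]
Outside: 3582 → excluded.
Retained (n=13): Σ = 10028, mean = 10028/13 = 771.385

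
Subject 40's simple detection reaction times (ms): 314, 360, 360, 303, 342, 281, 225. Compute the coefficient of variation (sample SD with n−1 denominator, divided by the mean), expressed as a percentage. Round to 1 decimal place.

n = 7, Σ = 2185, M = 312.1429
Σ(x−M)² = 14122.857; s = √(14122.857/6) = 48.5161
CV = 48.5161 / 312.1429 = 0.15543 = 15.543%

15.5%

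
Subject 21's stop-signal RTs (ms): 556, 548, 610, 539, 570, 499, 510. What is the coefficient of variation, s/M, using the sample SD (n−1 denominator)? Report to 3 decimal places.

n = 7, Σ = 3832, M = 547.4286
Σ(x−M)² = 8315.714; s = √(8315.714/6) = 37.2284
CV = 37.2284 / 547.4286 = 0.06801

0.068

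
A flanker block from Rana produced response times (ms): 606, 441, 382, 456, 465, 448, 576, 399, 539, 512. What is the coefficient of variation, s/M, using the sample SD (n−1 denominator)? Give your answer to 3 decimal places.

0.153

n = 10, Σ = 4824, M = 482.4000
Σ(x−M)² = 49050.400; s = √(49050.400/9) = 73.8244
CV = 73.8244 / 482.4000 = 0.15304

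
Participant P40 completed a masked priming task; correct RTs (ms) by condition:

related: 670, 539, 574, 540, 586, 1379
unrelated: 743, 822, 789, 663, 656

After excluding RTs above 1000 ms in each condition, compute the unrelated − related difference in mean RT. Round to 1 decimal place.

related: exclude 1379
M(related) = 2909/5 = 581.800
M(unrelated) = 3673/5 = 734.600
Difference = 734.600 − 581.800 = 152.800 ms

152.8 ms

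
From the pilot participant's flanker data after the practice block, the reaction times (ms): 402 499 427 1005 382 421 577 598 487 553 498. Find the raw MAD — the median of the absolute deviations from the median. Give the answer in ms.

Sorted: 382, 402, 421, 427, 487, 498, 499, 553, 577, 598, 1005 → median = 498
|x − 498|: 96, 1, 71, 507, 116, 77, 79, 100, 11, 55, 0
Sorted deviations: 0, 1, 11, 55, 71, 77, 79, 96, 100, 116, 507 → MAD = 77

77 ms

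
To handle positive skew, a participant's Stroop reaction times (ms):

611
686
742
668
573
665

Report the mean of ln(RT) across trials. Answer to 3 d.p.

ln(RT): 6.4151, 6.5309, 6.6093, 6.5043, 6.3509, 6.4998
Σ ln(RT) = 38.9103
Mean = 38.9103/6 = 6.48505

6.485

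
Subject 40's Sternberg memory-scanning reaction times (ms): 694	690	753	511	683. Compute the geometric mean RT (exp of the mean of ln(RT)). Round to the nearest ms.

ln(RT): 6.5425, 6.5367, 6.6241, 6.2364, 6.5265
Mean ln(RT) = 32.4661/5 = 6.49322
Geometric mean = exp(6.49322) = 660.65 ms

661 ms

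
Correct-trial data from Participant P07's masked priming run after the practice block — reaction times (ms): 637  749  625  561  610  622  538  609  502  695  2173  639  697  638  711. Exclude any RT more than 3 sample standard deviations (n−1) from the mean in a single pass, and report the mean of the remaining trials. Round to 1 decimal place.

n = 15, ΣRT = 11006, M = 733.733
Σ(x−M)² = 2279608.93; s = √(2279608.93/14) = 403.521
Cutoffs: 733.733 ± 3·403.521 → [-476.8, 1944.3]
Outside: 2173 → excluded.
Retained (n=14): Σ = 8833, mean = 8833/14 = 630.929

630.9 ms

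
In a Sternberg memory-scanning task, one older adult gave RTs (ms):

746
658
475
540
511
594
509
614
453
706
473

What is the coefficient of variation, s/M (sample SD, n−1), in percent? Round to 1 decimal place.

n = 11, Σ = 6279, M = 570.8182
Σ(x−M)² = 99945.636; s = √(99945.636/10) = 99.9728
CV = 99.9728 / 570.8182 = 0.17514 = 17.514%

17.5%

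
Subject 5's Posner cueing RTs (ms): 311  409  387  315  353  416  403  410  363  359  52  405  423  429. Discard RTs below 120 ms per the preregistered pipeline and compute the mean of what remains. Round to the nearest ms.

Excluded: 52
Retained (n=13): Σ = 4983
Mean = 4983/13 = 383.3077

383 ms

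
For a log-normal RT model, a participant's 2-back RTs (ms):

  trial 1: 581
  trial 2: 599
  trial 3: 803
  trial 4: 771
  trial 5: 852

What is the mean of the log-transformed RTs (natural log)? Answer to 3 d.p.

6.569

ln(RT): 6.3648, 6.3953, 6.6884, 6.6477, 6.7476
Σ ln(RT) = 32.8436
Mean = 32.8436/5 = 6.56873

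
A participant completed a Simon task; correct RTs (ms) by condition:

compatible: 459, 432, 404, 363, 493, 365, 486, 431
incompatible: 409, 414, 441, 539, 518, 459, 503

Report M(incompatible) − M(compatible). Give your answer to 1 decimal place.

39.9 ms

M(compatible) = 3433/8 = 429.125
M(incompatible) = 3283/7 = 469.000
Difference = 469.000 − 429.125 = 39.875 ms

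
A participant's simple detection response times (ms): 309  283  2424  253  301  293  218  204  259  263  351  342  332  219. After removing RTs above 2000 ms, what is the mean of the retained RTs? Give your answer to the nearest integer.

279 ms

Excluded: 2424
Retained (n=13): Σ = 3627
Mean = 3627/13 = 279.0000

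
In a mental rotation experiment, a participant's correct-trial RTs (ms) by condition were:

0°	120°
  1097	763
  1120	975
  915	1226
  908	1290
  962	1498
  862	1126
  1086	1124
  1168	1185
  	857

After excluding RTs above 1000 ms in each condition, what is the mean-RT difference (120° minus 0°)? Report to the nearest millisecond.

0°: exclude 1097, 1120, 1086, 1168
120°: exclude 1226, 1290, 1498, 1126, 1124, 1185
M(0°) = 3647/4 = 911.750
M(120°) = 2595/3 = 865.000
Difference = 865.000 − 911.750 = -46.750 ms

-47 ms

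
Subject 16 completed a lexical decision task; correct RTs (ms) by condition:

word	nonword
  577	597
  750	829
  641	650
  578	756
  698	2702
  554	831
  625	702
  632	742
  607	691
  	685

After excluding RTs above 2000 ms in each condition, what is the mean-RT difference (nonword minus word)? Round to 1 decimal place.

91.2 ms

nonword: exclude 2702
M(word) = 5662/9 = 629.111
M(nonword) = 6483/9 = 720.333
Difference = 720.333 − 629.111 = 91.222 ms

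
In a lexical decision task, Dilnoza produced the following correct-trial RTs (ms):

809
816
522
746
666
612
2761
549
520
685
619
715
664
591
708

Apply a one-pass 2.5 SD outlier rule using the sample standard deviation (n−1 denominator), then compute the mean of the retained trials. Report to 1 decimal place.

n = 15, ΣRT = 11983, M = 798.867
Σ(x−M)² = 4244591.73; s = √(4244591.73/14) = 550.622
Cutoffs: 798.867 ± 2.5·550.622 → [-577.7, 2175.4]
Outside: 2761 → excluded.
Retained (n=14): Σ = 9222, mean = 9222/14 = 658.714

658.7 ms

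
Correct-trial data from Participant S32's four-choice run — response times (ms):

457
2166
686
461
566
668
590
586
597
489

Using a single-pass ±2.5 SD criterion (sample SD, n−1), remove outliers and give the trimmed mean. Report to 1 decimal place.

566.7 ms

n = 10, ΣRT = 7266, M = 726.600
Σ(x−M)² = 2357652.40; s = √(2357652.40/9) = 511.822
Cutoffs: 726.600 ± 2.5·511.822 → [-553.0, 2006.2]
Outside: 2166 → excluded.
Retained (n=9): Σ = 5100, mean = 5100/9 = 566.667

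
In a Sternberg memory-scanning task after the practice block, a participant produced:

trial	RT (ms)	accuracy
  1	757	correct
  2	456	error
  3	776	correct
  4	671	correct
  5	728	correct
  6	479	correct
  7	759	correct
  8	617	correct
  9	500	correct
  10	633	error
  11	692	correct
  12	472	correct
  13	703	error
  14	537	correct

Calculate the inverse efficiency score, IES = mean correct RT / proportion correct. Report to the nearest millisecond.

Correct trials (n=11): 757, 776, 671, 728, 479, 759, 617, 500, 692, 472, 537
Mean correct RT = 6988/11 = 635.2727 ms
Proportion correct = 11/14
IES = 635.2727 / (11/14) = 808.529 ms

809 ms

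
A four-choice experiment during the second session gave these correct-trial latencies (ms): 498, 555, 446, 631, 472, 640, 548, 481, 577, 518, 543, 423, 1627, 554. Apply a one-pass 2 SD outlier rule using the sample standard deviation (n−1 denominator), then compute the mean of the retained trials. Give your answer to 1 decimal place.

529.7 ms

n = 14, ΣRT = 8513, M = 608.071
Σ(x−M)² = 1169718.93; s = √(1169718.93/13) = 299.964
Cutoffs: 608.071 ± 2·299.964 → [8.1, 1208.0]
Outside: 1627 → excluded.
Retained (n=13): Σ = 6886, mean = 6886/13 = 529.692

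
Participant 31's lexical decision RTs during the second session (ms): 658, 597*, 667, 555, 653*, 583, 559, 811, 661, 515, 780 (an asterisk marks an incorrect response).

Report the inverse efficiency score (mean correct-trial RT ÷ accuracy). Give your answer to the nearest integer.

Correct trials (n=9): 658, 667, 555, 583, 559, 811, 661, 515, 780
Mean correct RT = 5789/9 = 643.2222 ms
Proportion correct = 9/11
IES = 643.2222 / (9/11) = 786.160 ms

786 ms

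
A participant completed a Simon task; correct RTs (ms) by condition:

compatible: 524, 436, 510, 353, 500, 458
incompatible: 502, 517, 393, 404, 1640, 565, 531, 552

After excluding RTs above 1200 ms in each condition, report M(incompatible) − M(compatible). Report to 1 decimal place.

incompatible: exclude 1640
M(compatible) = 2781/6 = 463.500
M(incompatible) = 3464/7 = 494.857
Difference = 494.857 − 463.500 = 31.357 ms

31.4 ms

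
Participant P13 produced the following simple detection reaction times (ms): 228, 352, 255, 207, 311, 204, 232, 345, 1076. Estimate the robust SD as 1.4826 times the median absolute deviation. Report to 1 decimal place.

Sorted: 204, 207, 228, 232, 255, 311, 345, 352, 1076 → median = 255
|x − 255| sorted: 0, 23, 27, 48, 51, 56, 90, 97, 821 → MAD = 51
Robust SD ≈ 1.4826 × 51 = 75.613

75.6 ms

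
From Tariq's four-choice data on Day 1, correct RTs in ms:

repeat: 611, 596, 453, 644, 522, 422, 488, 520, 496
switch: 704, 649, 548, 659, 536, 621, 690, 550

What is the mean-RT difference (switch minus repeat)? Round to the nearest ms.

92 ms

M(repeat) = 4752/9 = 528.000
M(switch) = 4957/8 = 619.625
Difference = 619.625 − 528.000 = 91.625 ms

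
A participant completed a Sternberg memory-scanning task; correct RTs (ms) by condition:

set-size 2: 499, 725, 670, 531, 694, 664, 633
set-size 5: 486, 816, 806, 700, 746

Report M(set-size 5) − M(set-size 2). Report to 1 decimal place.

M(set-size 2) = 4416/7 = 630.857
M(set-size 5) = 3554/5 = 710.800
Difference = 710.800 − 630.857 = 79.943 ms

79.9 ms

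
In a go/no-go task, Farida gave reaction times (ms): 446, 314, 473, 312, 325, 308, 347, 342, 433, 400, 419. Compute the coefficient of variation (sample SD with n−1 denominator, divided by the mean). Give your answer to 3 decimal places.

0.163

n = 11, Σ = 4119, M = 374.4545
Σ(x−M)² = 37118.727; s = √(37118.727/10) = 60.9251
CV = 60.9251 / 374.4545 = 0.16270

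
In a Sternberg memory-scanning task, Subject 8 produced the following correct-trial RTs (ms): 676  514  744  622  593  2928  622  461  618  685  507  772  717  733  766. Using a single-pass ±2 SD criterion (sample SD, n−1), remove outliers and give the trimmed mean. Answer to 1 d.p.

n = 15, ΣRT = 11958, M = 797.200
Σ(x−M)² = 4995228.40; s = √(4995228.40/14) = 597.329
Cutoffs: 797.200 ± 2·597.329 → [-397.5, 1991.9]
Outside: 2928 → excluded.
Retained (n=14): Σ = 9030, mean = 9030/14 = 645.000

645.0 ms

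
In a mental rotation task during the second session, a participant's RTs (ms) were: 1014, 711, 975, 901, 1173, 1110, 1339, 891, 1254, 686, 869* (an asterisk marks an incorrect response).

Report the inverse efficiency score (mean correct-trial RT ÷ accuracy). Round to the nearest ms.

Correct trials (n=10): 1014, 711, 975, 901, 1173, 1110, 1339, 891, 1254, 686
Mean correct RT = 10054/10 = 1005.4000 ms
Proportion correct = 10/11
IES = 1005.4000 / (10/11) = 1105.940 ms

1106 ms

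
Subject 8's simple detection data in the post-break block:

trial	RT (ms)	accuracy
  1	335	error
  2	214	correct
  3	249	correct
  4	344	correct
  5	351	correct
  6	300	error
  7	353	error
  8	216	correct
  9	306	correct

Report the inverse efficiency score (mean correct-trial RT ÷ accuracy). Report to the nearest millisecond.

420 ms

Correct trials (n=6): 214, 249, 344, 351, 216, 306
Mean correct RT = 1680/6 = 280.0000 ms
Proportion correct = 6/9
IES = 280.0000 / (6/9) = 420.000 ms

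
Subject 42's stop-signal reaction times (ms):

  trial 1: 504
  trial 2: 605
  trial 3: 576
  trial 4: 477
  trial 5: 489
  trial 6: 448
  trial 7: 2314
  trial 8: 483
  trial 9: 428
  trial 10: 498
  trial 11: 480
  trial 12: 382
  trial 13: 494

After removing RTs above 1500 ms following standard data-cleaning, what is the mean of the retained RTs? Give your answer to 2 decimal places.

Excluded: 2314
Retained (n=12): Σ = 5864
Mean = 5864/12 = 488.6667

488.67 ms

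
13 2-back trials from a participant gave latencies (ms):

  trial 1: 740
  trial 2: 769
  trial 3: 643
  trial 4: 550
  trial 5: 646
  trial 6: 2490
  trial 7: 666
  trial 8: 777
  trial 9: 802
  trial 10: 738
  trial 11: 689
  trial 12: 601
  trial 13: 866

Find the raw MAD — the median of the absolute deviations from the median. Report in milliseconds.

Sorted: 550, 601, 643, 646, 666, 689, 738, 740, 769, 777, 802, 866, 2490 → median = 738
|x − 738|: 2, 31, 95, 188, 92, 1752, 72, 39, 64, 0, 49, 137, 128
Sorted deviations: 0, 2, 31, 39, 49, 64, 72, 92, 95, 128, 137, 188, 1752 → MAD = 72

72 ms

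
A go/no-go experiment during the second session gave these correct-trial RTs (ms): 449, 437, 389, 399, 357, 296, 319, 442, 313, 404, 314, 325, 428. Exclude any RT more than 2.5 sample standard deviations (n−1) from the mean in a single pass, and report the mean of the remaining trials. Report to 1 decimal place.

374.8 ms

n = 13, ΣRT = 4872, M = 374.769
Σ(x−M)² = 37996.31; s = √(37996.31/12) = 56.270
Cutoffs: 374.769 ± 2.5·56.270 → [234.1, 515.4]
No RTs fall outside the cutoffs; all 13 retained. Mean = 4872/13 = 374.769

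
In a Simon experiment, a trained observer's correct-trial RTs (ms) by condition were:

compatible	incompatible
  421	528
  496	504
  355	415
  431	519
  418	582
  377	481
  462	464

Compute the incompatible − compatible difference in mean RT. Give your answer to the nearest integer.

76 ms

M(compatible) = 2960/7 = 422.857
M(incompatible) = 3493/7 = 499.000
Difference = 499.000 − 422.857 = 76.143 ms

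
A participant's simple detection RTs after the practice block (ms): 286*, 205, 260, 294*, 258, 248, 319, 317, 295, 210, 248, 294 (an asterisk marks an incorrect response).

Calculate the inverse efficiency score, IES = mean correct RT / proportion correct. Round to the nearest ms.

Correct trials (n=10): 205, 260, 258, 248, 319, 317, 295, 210, 248, 294
Mean correct RT = 2654/10 = 265.4000 ms
Proportion correct = 10/12
IES = 265.4000 / (10/12) = 318.480 ms

318 ms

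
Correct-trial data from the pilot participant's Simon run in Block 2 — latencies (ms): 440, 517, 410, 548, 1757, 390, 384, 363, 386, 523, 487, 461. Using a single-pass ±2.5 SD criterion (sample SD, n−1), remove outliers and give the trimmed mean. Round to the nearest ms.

446 ms

n = 12, ΣRT = 6666, M = 555.500
Σ(x−M)² = 1616919.00; s = √(1616919.00/11) = 383.396
Cutoffs: 555.500 ± 2.5·383.396 → [-403.0, 1514.0]
Outside: 1757 → excluded.
Retained (n=11): Σ = 4909, mean = 4909/11 = 446.273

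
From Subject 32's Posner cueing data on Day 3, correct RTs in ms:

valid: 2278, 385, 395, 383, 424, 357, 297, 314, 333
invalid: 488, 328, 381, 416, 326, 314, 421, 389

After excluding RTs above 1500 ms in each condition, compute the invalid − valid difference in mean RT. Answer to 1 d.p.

21.9 ms

valid: exclude 2278
M(valid) = 2888/8 = 361.000
M(invalid) = 3063/8 = 382.875
Difference = 382.875 − 361.000 = 21.875 ms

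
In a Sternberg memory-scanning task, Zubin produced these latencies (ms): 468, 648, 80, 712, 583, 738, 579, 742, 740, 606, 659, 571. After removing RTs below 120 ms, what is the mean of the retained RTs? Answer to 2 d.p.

Excluded: 80
Retained (n=11): Σ = 7046
Mean = 7046/11 = 640.5455

640.55 ms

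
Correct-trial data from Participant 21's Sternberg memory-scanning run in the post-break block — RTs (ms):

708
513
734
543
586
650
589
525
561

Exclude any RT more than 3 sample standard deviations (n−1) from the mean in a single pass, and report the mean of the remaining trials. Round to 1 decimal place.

n = 9, ΣRT = 5409, M = 601.000
Σ(x−M)² = 50392.00; s = √(50392.00/8) = 79.366
Cutoffs: 601.000 ± 3·79.366 → [362.9, 839.1]
No RTs fall outside the cutoffs; all 9 retained. Mean = 5409/9 = 601.000

601.0 ms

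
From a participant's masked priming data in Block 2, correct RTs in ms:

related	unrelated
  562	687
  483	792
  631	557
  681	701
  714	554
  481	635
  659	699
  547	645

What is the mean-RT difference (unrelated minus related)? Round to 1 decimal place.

M(related) = 4758/8 = 594.750
M(unrelated) = 5270/8 = 658.750
Difference = 658.750 − 594.750 = 64.000 ms

64.0 ms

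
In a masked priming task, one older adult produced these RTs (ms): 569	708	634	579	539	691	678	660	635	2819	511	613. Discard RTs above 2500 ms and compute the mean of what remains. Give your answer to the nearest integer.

Excluded: 2819
Retained (n=11): Σ = 6817
Mean = 6817/11 = 619.7273

620 ms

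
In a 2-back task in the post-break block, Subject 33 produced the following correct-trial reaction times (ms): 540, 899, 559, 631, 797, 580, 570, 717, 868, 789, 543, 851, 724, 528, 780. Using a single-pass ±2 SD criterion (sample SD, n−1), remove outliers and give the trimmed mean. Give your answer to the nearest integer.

n = 15, ΣRT = 10376, M = 691.733
Σ(x−M)² = 249970.93; s = √(249970.93/14) = 133.623
Cutoffs: 691.733 ± 2·133.623 → [424.5, 959.0]
No RTs fall outside the cutoffs; all 15 retained. Mean = 10376/15 = 691.733

692 ms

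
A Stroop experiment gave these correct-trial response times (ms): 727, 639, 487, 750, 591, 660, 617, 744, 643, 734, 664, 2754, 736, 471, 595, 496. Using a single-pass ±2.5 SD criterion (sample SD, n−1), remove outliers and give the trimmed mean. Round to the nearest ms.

637 ms

n = 16, ΣRT = 12308, M = 769.250
Σ(x−M)² = 4328891.00; s = √(4328891.00/15) = 537.208
Cutoffs: 769.250 ± 2.5·537.208 → [-573.8, 2112.3]
Outside: 2754 → excluded.
Retained (n=15): Σ = 9554, mean = 9554/15 = 636.933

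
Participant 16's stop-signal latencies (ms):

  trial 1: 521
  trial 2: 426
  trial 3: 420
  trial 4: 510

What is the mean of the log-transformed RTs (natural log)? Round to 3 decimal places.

ln(RT): 6.2558, 6.0544, 6.0403, 6.2344
Σ ln(RT) = 24.5849
Mean = 24.5849/4 = 6.14621

6.146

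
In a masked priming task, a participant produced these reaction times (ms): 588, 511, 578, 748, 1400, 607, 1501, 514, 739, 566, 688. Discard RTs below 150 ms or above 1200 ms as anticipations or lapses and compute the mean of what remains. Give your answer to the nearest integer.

615 ms

Excluded: 1400, 1501
Retained (n=9): Σ = 5539
Mean = 5539/9 = 615.4444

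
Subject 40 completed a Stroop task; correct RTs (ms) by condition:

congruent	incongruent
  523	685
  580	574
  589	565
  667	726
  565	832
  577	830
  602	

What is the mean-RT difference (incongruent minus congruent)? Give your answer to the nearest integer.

M(congruent) = 4103/7 = 586.143
M(incongruent) = 4212/6 = 702.000
Difference = 702.000 − 586.143 = 115.857 ms

116 ms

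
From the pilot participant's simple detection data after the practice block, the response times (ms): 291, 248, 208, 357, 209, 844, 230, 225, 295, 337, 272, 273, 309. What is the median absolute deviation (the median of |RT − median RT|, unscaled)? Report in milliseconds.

Sorted: 208, 209, 225, 230, 248, 272, 273, 291, 295, 309, 337, 357, 844 → median = 273
|x − 273|: 18, 25, 65, 84, 64, 571, 43, 48, 22, 64, 1, 0, 36
Sorted deviations: 0, 1, 18, 22, 25, 36, 43, 48, 64, 64, 65, 84, 571 → MAD = 43

43 ms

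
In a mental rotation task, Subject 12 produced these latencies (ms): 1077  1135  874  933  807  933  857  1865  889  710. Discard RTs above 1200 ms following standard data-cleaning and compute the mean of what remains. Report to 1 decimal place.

Excluded: 1865
Retained (n=9): Σ = 8215
Mean = 8215/9 = 912.7778

912.8 ms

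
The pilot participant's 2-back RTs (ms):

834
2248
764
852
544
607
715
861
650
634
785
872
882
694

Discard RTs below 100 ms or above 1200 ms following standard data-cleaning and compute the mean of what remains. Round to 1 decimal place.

Excluded: 2248
Retained (n=13): Σ = 9694
Mean = 9694/13 = 745.6923

745.7 ms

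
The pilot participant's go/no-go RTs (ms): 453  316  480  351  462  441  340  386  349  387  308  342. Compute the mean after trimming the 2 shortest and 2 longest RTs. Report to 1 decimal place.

Sorted: 308, 316, 340, 342, 349, 351, 386, 387, 441, 453, 462, 480
Drop lowest 2 (308, 316) and highest 2 (462, 480)
Remaining (n=8): Σ = 3049, mean = 3049/8 = 381.125

381.1 ms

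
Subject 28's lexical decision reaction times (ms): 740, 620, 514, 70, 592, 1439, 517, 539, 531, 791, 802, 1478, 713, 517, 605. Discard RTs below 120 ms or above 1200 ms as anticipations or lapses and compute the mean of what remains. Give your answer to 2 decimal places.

Excluded: 70, 1439, 1478
Retained (n=12): Σ = 7481
Mean = 7481/12 = 623.4167

623.42 ms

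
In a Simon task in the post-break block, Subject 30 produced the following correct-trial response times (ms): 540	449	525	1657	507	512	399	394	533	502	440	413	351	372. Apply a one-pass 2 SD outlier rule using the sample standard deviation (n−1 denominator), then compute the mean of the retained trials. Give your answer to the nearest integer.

457 ms

n = 14, ΣRT = 7594, M = 542.429
Σ(x−M)² = 1390749.43; s = √(1390749.43/13) = 327.079
Cutoffs: 542.429 ± 2·327.079 → [-111.7, 1196.6]
Outside: 1657 → excluded.
Retained (n=13): Σ = 5937, mean = 5937/13 = 456.692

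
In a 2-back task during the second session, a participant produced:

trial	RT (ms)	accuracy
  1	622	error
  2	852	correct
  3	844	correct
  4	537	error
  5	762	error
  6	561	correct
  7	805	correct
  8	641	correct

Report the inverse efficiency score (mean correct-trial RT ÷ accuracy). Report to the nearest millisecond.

1185 ms

Correct trials (n=5): 852, 844, 561, 805, 641
Mean correct RT = 3703/5 = 740.6000 ms
Proportion correct = 5/8
IES = 740.6000 / (5/8) = 1184.960 ms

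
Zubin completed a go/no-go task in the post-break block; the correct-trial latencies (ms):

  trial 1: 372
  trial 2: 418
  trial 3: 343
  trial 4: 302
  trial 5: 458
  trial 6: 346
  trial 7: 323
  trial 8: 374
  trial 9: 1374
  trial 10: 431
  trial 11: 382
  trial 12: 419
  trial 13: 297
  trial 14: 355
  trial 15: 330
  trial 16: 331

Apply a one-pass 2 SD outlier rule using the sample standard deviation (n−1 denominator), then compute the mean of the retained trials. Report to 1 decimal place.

365.4 ms

n = 16, ΣRT = 6855, M = 428.438
Σ(x−M)² = 986523.94; s = √(986523.94/15) = 256.453
Cutoffs: 428.438 ± 2·256.453 → [-84.5, 941.3]
Outside: 1374 → excluded.
Retained (n=15): Σ = 5481, mean = 5481/15 = 365.400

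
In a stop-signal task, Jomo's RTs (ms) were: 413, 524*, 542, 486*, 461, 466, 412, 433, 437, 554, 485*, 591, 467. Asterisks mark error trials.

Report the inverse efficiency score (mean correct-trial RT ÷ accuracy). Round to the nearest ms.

Correct trials (n=10): 413, 542, 461, 466, 412, 433, 437, 554, 591, 467
Mean correct RT = 4776/10 = 477.6000 ms
Proportion correct = 10/13
IES = 477.6000 / (10/13) = 620.880 ms

621 ms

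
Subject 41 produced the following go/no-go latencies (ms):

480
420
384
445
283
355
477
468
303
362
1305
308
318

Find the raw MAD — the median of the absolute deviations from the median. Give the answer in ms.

76 ms

Sorted: 283, 303, 308, 318, 355, 362, 384, 420, 445, 468, 477, 480, 1305 → median = 384
|x − 384|: 96, 36, 0, 61, 101, 29, 93, 84, 81, 22, 921, 76, 66
Sorted deviations: 0, 22, 29, 36, 61, 66, 76, 81, 84, 93, 96, 101, 921 → MAD = 76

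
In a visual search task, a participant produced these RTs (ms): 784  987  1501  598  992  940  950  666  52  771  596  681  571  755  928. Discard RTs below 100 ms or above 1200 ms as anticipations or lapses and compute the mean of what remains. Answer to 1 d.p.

Excluded: 52, 1501
Retained (n=13): Σ = 10219
Mean = 10219/13 = 786.0769

786.1 ms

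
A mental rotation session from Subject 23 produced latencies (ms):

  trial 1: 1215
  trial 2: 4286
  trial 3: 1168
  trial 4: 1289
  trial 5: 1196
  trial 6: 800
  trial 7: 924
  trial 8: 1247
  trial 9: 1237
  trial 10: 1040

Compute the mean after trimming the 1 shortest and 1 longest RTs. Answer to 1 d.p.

Sorted: 800, 924, 1040, 1168, 1196, 1215, 1237, 1247, 1289, 4286
Drop lowest 1 (800) and highest 1 (4286)
Remaining (n=8): Σ = 9316, mean = 9316/8 = 1164.500

1164.5 ms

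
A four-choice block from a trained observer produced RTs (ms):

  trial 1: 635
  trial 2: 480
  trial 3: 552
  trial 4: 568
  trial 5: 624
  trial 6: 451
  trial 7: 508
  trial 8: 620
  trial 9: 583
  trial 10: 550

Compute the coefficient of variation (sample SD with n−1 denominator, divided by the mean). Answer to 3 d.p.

n = 10, Σ = 5571, M = 557.1000
Σ(x−M)² = 34978.900; s = √(34978.900/9) = 62.3422
CV = 62.3422 / 557.1000 = 0.11190

0.112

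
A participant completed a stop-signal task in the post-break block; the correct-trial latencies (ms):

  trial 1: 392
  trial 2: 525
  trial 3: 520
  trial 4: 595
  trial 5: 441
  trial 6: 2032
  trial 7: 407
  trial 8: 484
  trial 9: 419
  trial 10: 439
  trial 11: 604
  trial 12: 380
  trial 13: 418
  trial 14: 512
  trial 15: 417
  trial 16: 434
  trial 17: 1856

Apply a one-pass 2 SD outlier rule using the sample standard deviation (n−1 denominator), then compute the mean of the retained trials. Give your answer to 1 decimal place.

465.8 ms

n = 17, ΣRT = 10875, M = 639.706
Σ(x−M)² = 3941669.53; s = √(3941669.53/16) = 496.341
Cutoffs: 639.706 ± 2·496.341 → [-353.0, 1632.4]
Outside: 1856, 2032 → excluded.
Retained (n=15): Σ = 6987, mean = 6987/15 = 465.800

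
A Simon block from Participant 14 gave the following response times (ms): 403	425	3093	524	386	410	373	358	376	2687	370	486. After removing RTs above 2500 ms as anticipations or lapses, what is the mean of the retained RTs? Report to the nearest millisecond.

411 ms

Excluded: 2687, 3093
Retained (n=10): Σ = 4111
Mean = 4111/10 = 411.1000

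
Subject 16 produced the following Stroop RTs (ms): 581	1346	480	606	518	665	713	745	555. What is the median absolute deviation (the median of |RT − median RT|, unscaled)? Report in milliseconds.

Sorted: 480, 518, 555, 581, 606, 665, 713, 745, 1346 → median = 606
|x − 606|: 25, 740, 126, 0, 88, 59, 107, 139, 51
Sorted deviations: 0, 25, 51, 59, 88, 107, 126, 139, 740 → MAD = 88

88 ms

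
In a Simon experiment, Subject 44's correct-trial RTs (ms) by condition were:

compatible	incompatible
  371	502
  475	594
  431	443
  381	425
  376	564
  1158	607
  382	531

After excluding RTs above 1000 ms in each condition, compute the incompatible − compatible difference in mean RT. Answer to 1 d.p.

compatible: exclude 1158
M(compatible) = 2416/6 = 402.667
M(incompatible) = 3666/7 = 523.714
Difference = 523.714 − 402.667 = 121.048 ms

121.0 ms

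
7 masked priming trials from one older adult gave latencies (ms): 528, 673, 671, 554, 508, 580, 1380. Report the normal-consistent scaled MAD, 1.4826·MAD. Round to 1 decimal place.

Sorted: 508, 528, 554, 580, 671, 673, 1380 → median = 580
|x − 580| sorted: 0, 26, 52, 72, 91, 93, 800 → MAD = 72
Robust SD ≈ 1.4826 × 72 = 106.747

106.7 ms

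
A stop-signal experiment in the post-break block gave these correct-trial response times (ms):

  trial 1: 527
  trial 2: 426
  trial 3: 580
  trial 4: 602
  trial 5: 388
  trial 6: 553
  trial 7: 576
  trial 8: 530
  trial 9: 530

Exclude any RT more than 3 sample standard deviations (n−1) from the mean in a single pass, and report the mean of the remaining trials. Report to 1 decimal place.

523.6 ms

n = 9, ΣRT = 4712, M = 523.556
Σ(x−M)² = 40944.22; s = √(40944.22/8) = 71.540
Cutoffs: 523.556 ± 3·71.540 → [308.9, 738.2]
No RTs fall outside the cutoffs; all 9 retained. Mean = 4712/9 = 523.556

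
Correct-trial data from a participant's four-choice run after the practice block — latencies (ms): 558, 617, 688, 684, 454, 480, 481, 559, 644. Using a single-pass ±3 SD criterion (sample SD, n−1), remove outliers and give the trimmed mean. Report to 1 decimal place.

573.9 ms

n = 9, ΣRT = 5165, M = 573.889
Σ(x−M)² = 64210.89; s = √(64210.89/8) = 89.590
Cutoffs: 573.889 ± 3·89.590 → [305.1, 842.7]
No RTs fall outside the cutoffs; all 9 retained. Mean = 5165/9 = 573.889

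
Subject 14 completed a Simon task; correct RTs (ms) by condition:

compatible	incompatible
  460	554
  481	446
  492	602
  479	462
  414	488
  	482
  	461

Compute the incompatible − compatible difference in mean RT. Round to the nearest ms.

M(compatible) = 2326/5 = 465.200
M(incompatible) = 3495/7 = 499.286
Difference = 499.286 − 465.200 = 34.086 ms

34 ms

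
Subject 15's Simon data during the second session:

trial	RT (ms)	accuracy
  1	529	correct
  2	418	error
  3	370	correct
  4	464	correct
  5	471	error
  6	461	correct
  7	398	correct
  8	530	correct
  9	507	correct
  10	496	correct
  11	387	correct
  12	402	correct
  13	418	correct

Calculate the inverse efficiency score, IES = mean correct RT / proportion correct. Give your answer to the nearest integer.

Correct trials (n=11): 529, 370, 464, 461, 398, 530, 507, 496, 387, 402, 418
Mean correct RT = 4962/11 = 451.0909 ms
Proportion correct = 11/13
IES = 451.0909 / (11/13) = 533.107 ms

533 ms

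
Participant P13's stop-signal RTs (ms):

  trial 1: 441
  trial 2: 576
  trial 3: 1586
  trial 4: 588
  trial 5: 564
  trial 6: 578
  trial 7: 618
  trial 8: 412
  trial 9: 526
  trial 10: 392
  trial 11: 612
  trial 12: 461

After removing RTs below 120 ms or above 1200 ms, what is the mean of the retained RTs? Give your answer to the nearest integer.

Excluded: 1586
Retained (n=11): Σ = 5768
Mean = 5768/11 = 524.3636

524 ms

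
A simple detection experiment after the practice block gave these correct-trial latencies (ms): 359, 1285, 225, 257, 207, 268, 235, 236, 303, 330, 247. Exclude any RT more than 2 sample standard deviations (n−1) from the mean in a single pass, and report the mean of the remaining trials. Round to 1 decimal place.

266.7 ms

n = 11, ΣRT = 3952, M = 359.273
Σ(x−M)² = 964246.18; s = √(964246.18/10) = 310.523
Cutoffs: 359.273 ± 2·310.523 → [-261.8, 980.3]
Outside: 1285 → excluded.
Retained (n=10): Σ = 2667, mean = 2667/10 = 266.700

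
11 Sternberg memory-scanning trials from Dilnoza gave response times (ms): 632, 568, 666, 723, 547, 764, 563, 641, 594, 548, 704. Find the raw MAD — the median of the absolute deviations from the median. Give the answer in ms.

69 ms

Sorted: 547, 548, 563, 568, 594, 632, 641, 666, 704, 723, 764 → median = 632
|x − 632|: 0, 64, 34, 91, 85, 132, 69, 9, 38, 84, 72
Sorted deviations: 0, 9, 34, 38, 64, 69, 72, 84, 85, 91, 132 → MAD = 69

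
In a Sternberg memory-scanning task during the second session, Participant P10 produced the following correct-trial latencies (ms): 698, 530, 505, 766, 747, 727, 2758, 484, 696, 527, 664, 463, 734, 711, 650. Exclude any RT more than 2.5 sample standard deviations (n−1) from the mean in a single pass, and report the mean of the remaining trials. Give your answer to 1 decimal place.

635.9 ms

n = 15, ΣRT = 11660, M = 777.333
Σ(x−M)² = 4357723.33; s = √(4357723.33/14) = 557.912
Cutoffs: 777.333 ± 2.5·557.912 → [-617.4, 2172.1]
Outside: 2758 → excluded.
Retained (n=14): Σ = 8902, mean = 8902/14 = 635.857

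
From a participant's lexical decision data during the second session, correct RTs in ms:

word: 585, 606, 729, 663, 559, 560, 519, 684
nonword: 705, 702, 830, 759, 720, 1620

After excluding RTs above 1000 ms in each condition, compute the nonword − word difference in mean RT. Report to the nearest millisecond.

nonword: exclude 1620
M(word) = 4905/8 = 613.125
M(nonword) = 3716/5 = 743.200
Difference = 743.200 − 613.125 = 130.075 ms

130 ms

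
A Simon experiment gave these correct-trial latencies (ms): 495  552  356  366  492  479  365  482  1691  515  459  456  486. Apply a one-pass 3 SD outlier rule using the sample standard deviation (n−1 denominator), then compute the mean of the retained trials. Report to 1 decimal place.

458.6 ms

n = 13, ΣRT = 7194, M = 553.385
Σ(x−M)² = 1445945.08; s = √(1445945.08/12) = 347.125
Cutoffs: 553.385 ± 3·347.125 → [-488.0, 1594.8]
Outside: 1691 → excluded.
Retained (n=12): Σ = 5503, mean = 5503/12 = 458.583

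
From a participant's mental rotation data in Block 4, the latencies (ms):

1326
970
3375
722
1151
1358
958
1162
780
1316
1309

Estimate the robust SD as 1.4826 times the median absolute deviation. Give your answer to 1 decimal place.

284.7 ms

Sorted: 722, 780, 958, 970, 1151, 1162, 1309, 1316, 1326, 1358, 3375 → median = 1162
|x − 1162| sorted: 0, 11, 147, 154, 164, 192, 196, 204, 382, 440, 2213 → MAD = 192
Robust SD ≈ 1.4826 × 192 = 284.659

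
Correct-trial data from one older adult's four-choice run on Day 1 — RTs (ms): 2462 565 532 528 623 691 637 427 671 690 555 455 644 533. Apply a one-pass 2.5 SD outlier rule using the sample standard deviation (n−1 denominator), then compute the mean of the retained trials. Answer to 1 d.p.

n = 14, ΣRT = 10013, M = 715.214
Σ(x−M)² = 3374960.36; s = √(3374960.36/13) = 509.522
Cutoffs: 715.214 ± 2.5·509.522 → [-558.6, 1989.0]
Outside: 2462 → excluded.
Retained (n=13): Σ = 7551, mean = 7551/13 = 580.846

580.8 ms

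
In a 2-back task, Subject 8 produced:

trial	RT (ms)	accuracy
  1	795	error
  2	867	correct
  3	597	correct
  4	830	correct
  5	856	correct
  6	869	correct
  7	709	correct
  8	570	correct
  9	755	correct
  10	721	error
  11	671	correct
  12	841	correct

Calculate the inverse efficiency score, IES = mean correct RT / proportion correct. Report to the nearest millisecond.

Correct trials (n=10): 867, 597, 830, 856, 869, 709, 570, 755, 671, 841
Mean correct RT = 7565/10 = 756.5000 ms
Proportion correct = 10/12
IES = 756.5000 / (10/12) = 907.800 ms

908 ms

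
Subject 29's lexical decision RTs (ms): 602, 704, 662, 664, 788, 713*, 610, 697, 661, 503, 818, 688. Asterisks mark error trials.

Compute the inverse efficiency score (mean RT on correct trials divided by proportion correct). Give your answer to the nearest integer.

Correct trials (n=11): 602, 704, 662, 664, 788, 610, 697, 661, 503, 818, 688
Mean correct RT = 7397/11 = 672.4545 ms
Proportion correct = 11/12
IES = 672.4545 / (11/12) = 733.587 ms

734 ms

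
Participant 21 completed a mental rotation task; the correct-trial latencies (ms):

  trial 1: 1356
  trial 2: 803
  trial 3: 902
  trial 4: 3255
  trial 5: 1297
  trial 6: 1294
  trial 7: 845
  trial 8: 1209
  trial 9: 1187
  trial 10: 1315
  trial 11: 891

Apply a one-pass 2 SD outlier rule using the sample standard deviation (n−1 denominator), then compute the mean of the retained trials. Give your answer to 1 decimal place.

n = 11, ΣRT = 14354, M = 1304.909
Σ(x−M)² = 4625934.91; s = √(4625934.91/10) = 680.142
Cutoffs: 1304.909 ± 2·680.142 → [-55.4, 2665.2]
Outside: 3255 → excluded.
Retained (n=10): Σ = 11099, mean = 11099/10 = 1109.900

1109.9 ms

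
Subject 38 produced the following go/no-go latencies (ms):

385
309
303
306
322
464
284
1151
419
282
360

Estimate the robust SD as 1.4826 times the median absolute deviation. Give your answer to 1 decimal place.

56.3 ms

Sorted: 282, 284, 303, 306, 309, 322, 360, 385, 419, 464, 1151 → median = 322
|x − 322| sorted: 0, 13, 16, 19, 38, 38, 40, 63, 97, 142, 829 → MAD = 38
Robust SD ≈ 1.4826 × 38 = 56.339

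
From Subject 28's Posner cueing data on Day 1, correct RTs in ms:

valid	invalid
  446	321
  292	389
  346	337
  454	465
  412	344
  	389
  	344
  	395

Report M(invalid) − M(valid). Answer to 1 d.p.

M(valid) = 1950/5 = 390.000
M(invalid) = 2984/8 = 373.000
Difference = 373.000 − 390.000 = -17.000 ms

-17.0 ms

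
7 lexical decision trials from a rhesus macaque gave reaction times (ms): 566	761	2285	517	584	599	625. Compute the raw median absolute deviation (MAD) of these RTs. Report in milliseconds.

33 ms

Sorted: 517, 566, 584, 599, 625, 761, 2285 → median = 599
|x − 599|: 33, 162, 1686, 82, 15, 0, 26
Sorted deviations: 0, 15, 26, 33, 82, 162, 1686 → MAD = 33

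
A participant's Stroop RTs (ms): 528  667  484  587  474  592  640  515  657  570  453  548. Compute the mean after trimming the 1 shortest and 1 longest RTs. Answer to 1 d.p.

559.5 ms

Sorted: 453, 474, 484, 515, 528, 548, 570, 587, 592, 640, 657, 667
Drop lowest 1 (453) and highest 1 (667)
Remaining (n=10): Σ = 5595, mean = 5595/10 = 559.500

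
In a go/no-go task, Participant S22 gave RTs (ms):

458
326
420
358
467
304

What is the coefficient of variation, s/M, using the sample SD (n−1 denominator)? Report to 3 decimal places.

n = 6, Σ = 2333, M = 388.8333
Σ(x−M)² = 23960.833; s = √(23960.833/5) = 69.2255
CV = 69.2255 / 388.8333 = 0.17803

0.178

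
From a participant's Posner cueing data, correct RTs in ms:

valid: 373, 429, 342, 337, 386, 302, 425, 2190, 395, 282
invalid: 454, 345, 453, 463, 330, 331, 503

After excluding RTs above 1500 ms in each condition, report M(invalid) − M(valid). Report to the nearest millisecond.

48 ms

valid: exclude 2190
M(valid) = 3271/9 = 363.444
M(invalid) = 2879/7 = 411.286
Difference = 411.286 − 363.444 = 47.841 ms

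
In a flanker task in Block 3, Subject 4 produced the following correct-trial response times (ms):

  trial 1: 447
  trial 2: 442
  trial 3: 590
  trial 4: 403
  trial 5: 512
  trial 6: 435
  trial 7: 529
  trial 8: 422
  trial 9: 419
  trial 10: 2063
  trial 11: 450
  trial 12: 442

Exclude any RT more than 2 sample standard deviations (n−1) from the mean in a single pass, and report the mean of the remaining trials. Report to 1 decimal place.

462.8 ms

n = 12, ΣRT = 7154, M = 596.167
Σ(x−M)² = 2379393.67; s = √(2379393.67/11) = 465.090
Cutoffs: 596.167 ± 2·465.090 → [-334.0, 1526.3]
Outside: 2063 → excluded.
Retained (n=11): Σ = 5091, mean = 5091/11 = 462.818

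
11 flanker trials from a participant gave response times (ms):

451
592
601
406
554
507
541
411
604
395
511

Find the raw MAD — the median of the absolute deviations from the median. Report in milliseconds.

81 ms

Sorted: 395, 406, 411, 451, 507, 511, 541, 554, 592, 601, 604 → median = 511
|x − 511|: 60, 81, 90, 105, 43, 4, 30, 100, 93, 116, 0
Sorted deviations: 0, 4, 30, 43, 60, 81, 90, 93, 100, 105, 116 → MAD = 81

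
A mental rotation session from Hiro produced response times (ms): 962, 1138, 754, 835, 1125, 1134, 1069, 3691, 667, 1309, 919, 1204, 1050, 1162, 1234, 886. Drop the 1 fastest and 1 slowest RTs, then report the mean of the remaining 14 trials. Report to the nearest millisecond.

Sorted: 667, 754, 835, 886, 919, 962, 1050, 1069, 1125, 1134, 1138, 1162, 1204, 1234, 1309, 3691
Drop lowest 1 (667) and highest 1 (3691)
Remaining (n=14): Σ = 14781, mean = 14781/14 = 1055.786

1056 ms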